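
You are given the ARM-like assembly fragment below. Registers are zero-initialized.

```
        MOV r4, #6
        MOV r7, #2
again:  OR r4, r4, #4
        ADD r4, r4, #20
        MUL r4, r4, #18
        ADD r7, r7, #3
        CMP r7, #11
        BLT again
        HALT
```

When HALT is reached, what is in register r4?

158544

MOV r4, #6 → r4=6
MOV r7, #2 → r7=2
OR r4, r4, #4 → r4=6|4=6
ADD r4, r4, #20 → r4=6+20=26
MUL r4, r4, #18 → r4=26*18=468
ADD r7, r7, #3 → r7=2+3=5
CMP r7, #11  (cmp 5,11)
BLT again: taken
OR r4, r4, #4 → r4=468|4=468
ADD r4, r4, #20 → r4=468+20=488
MUL r4, r4, #18 → r4=488*18=8784
ADD r7, r7, #3 → r7=5+3=8
CMP r7, #11  (cmp 8,11)
BLT again: taken
OR r4, r4, #4 → r4=8784|4=8788
ADD r4, r4, #20 → r4=8788+20=8808
MUL r4, r4, #18 → r4=8808*18=158544
ADD r7, r7, #3 → r7=8+3=11
CMP r7, #11  (cmp 11,11)
BLT again: not taken
halt.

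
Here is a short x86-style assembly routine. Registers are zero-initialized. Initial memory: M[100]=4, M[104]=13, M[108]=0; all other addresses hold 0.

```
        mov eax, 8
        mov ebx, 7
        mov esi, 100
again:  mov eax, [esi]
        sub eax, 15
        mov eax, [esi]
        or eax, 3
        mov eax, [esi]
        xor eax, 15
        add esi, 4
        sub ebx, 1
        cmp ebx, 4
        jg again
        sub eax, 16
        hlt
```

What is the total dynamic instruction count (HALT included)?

after mov eax, 8: eax=8
after mov ebx, 7: ebx=7
after mov esi, 100: esi=100
after mov eax, [esi]: eax=M[100]=4
after sub eax, 15: eax=4-15=-11
after mov eax, [esi]: eax=M[100]=4
after or eax, 3: eax=4|3=7
after mov eax, [esi]: eax=M[100]=4
after xor eax, 15: eax=4^15=11
after add esi, 4: esi=100+4=104
after sub ebx, 1: ebx=7-1=6
cmp ebx, 4  (cmp 6,4)
jg again: taken
after mov eax, [esi]: eax=M[104]=13
after sub eax, 15: eax=13-15=-2
after mov eax, [esi]: eax=M[104]=13
after or eax, 3: eax=13|3=15
after mov eax, [esi]: eax=M[104]=13
after xor eax, 15: eax=13^15=2
after add esi, 4: esi=104+4=108
after sub ebx, 1: ebx=6-1=5
cmp ebx, 4  (cmp 5,4)
jg again: taken
after mov eax, [esi]: eax=M[108]=0
after sub eax, 15: eax=0-15=-15
after mov eax, [esi]: eax=M[108]=0
after or eax, 3: eax=0|3=3
after mov eax, [esi]: eax=M[108]=0
after xor eax, 15: eax=0^15=15
after add esi, 4: esi=108+4=112
after sub ebx, 1: ebx=5-1=4
cmp ebx, 4  (cmp 4,4)
jg again: not taken
after sub eax, 16: eax=15-16=-1
halt.
Total executed instructions: 35.

35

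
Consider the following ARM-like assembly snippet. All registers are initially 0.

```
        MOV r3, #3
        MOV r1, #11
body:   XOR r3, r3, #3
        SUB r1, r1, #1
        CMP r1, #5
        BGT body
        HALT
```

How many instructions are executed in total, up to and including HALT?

r3=3
r1=11
r3=3^3=0
r1=11-1=10
CMP r1, #5  (cmp 10,5)
BGT body: taken
r3=0^3=3
r1=10-1=9
CMP r1, #5  (cmp 9,5)
BGT body: taken
r3=3^3=0
r1=9-1=8
CMP r1, #5  (cmp 8,5)
BGT body: taken
r3=0^3=3
r1=8-1=7
CMP r1, #5  (cmp 7,5)
BGT body: taken
r3=3^3=0
r1=7-1=6
CMP r1, #5  (cmp 6,5)
BGT body: taken
r3=0^3=3
r1=6-1=5
CMP r1, #5  (cmp 5,5)
BGT body: not taken
halt.
Total executed instructions: 27.

27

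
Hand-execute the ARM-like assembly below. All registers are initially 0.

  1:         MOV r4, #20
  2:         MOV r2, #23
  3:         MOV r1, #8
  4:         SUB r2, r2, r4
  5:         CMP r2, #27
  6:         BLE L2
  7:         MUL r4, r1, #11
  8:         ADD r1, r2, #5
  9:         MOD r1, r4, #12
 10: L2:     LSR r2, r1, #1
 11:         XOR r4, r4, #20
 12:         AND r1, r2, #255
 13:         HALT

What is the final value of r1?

4

MOV r4, #20 → r4=20
MOV r2, #23 → r2=23
MOV r1, #8 → r1=8
SUB r2, r2, r4 → r2=23-20=3
CMP r2, #27  (cmp 3,27)
BLE L2: taken
LSR r2, r1, #1 → r2=8>>1=4
XOR r4, r4, #20 → r4=20^20=0
AND r1, r2, #255 → r1=4&255=4
halt.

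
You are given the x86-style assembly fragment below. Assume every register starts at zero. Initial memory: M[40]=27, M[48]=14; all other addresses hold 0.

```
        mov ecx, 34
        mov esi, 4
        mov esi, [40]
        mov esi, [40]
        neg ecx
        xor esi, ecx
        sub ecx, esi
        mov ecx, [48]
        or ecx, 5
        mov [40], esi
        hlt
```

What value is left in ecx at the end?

15

ecx=34
esi=4
esi=M[40]=27
esi=M[40]=27
ecx=-(34)=-34
esi=27^(-34)=-59
ecx=(-34)-(-59)=25
ecx=M[48]=14
ecx=14|5=15
mov [40], esi → M[40]=-59
halt.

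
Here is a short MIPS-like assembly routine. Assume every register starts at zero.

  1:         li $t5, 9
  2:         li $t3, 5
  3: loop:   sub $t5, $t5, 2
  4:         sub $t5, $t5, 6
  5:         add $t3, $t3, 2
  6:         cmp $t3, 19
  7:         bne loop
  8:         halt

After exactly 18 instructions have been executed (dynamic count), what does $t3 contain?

11

$t5=9
$t3=5
$t5=9-2=7
$t5=7-6=1
$t3=5+2=7
cmp $t3, 19  (cmp 7,19)
bne loop: taken
$t5=1-2=-1
$t5=(-1)-6=-7
$t3=7+2=9
cmp $t3, 19  (cmp 9,19)
bne loop: taken
$t5=(-7)-2=-9
$t5=(-9)-6=-15
$t3=9+2=11
cmp $t3, 19  (cmp 11,19)
bne loop: taken
$t5=(-15)-2=-17
After step 18: $t3 = 11.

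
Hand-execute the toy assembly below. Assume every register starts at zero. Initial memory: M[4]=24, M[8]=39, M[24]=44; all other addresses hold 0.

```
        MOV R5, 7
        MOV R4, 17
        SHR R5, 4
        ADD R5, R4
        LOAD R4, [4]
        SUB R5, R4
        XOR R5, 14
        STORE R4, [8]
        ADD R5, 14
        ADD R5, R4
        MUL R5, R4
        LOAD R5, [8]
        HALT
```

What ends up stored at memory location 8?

24

after MOV R5, 7: R5=7
after MOV R4, 17: R4=17
after SHR R5, 4: R5=7>>4=0
after ADD R5, R4: R5=0+17=17
after LOAD R4, [4]: R4=M[4]=24
after SUB R5, R4: R5=17-24=-7
after XOR R5, 14: R5=(-7)^14=-9
STORE R4, [8] → M[8]=24
after ADD R5, 14: R5=(-9)+14=5
after ADD R5, R4: R5=5+24=29
after MUL R5, R4: R5=29*24=696
after LOAD R5, [8]: R5=M[8]=24
halt.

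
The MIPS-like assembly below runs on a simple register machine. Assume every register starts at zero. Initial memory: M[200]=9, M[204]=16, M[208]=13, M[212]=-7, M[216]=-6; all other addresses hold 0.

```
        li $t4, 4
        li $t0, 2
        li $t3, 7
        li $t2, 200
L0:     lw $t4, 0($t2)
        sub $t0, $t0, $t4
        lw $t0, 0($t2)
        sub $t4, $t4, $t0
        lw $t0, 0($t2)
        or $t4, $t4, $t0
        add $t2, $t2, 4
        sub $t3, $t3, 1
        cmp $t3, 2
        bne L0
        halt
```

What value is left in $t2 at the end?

220

$t4=4
$t0=2
$t3=7
$t2=200
$t4=M[200]=9
$t0=2-9=-7
$t0=M[200]=9
$t4=9-9=0
$t0=M[200]=9
$t4=0|9=9
$t2=200+4=204
$t3=7-1=6
cmp $t3, 2  (cmp 6,2)
bne L0: taken
$t4=M[204]=16
$t0=9-16=-7
$t0=M[204]=16
$t4=16-16=0
$t0=M[204]=16
$t4=0|16=16
$t2=204+4=208
$t3=6-1=5
cmp $t3, 2  (cmp 5,2)
bne L0: taken
$t4=M[208]=13
$t0=16-13=3
$t0=M[208]=13
$t4=13-13=0
$t0=M[208]=13
$t4=0|13=13
$t2=208+4=212
$t3=5-1=4
cmp $t3, 2  (cmp 4,2)
bne L0: taken
$t4=M[212]=-7
$t0=13-(-7)=20
$t0=M[212]=-7
$t4=(-7)-(-7)=0
$t0=M[212]=-7
$t4=0|(-7)=-7
$t2=212+4=216
$t3=4-1=3
cmp $t3, 2  (cmp 3,2)
bne L0: taken
$t4=M[216]=-6
$t0=(-7)-(-6)=-1
$t0=M[216]=-6
$t4=(-6)-(-6)=0
$t0=M[216]=-6
$t4=0|(-6)=-6
$t2=216+4=220
$t3=3-1=2
cmp $t3, 2  (cmp 2,2)
bne L0: not taken
halt.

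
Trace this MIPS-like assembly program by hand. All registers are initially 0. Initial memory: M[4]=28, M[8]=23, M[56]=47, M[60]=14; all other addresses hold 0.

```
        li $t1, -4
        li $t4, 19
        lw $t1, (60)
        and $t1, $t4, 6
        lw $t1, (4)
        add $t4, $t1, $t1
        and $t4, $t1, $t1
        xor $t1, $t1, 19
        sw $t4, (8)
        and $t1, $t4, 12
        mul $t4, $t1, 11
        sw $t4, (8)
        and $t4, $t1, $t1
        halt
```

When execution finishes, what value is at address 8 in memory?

132

after li $t1, -4: $t1=-4
after li $t4, 19: $t4=19
after lw $t1, (60): $t1=M[60]=14
after and $t1, $t4, 6: $t1=19&6=2
after lw $t1, (4): $t1=M[4]=28
after add $t4, $t1, $t1: $t4=28+28=56
after and $t4, $t1, $t1: $t4=28&28=28
after xor $t1, $t1, 19: $t1=28^19=15
sw $t4, (8) → M[8]=28
after and $t1, $t4, 12: $t1=28&12=12
after mul $t4, $t1, 11: $t4=12*11=132
sw $t4, (8) → M[8]=132
after and $t4, $t1, $t1: $t4=12&12=12
halt.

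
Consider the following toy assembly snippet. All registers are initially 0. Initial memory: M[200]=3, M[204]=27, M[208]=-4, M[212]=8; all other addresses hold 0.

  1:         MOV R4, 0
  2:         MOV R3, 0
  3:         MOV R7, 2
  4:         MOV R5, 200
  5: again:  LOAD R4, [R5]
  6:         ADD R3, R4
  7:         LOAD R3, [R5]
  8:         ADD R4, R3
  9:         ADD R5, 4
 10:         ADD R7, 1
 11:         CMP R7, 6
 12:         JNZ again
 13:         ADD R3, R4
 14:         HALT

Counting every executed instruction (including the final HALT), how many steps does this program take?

38

MOV R4, 0 → R4=0
MOV R3, 0 → R3=0
MOV R7, 2 → R7=2
MOV R5, 200 → R5=200
LOAD R4, [R5] → R4=M[200]=3
ADD R3, R4 → R3=0+3=3
LOAD R3, [R5] → R3=M[200]=3
ADD R4, R3 → R4=3+3=6
ADD R5, 4 → R5=200+4=204
ADD R7, 1 → R7=2+1=3
CMP R7, 6  (cmp 3,6)
JNZ again: taken
LOAD R4, [R5] → R4=M[204]=27
ADD R3, R4 → R3=3+27=30
LOAD R3, [R5] → R3=M[204]=27
ADD R4, R3 → R4=27+27=54
ADD R5, 4 → R5=204+4=208
ADD R7, 1 → R7=3+1=4
CMP R7, 6  (cmp 4,6)
JNZ again: taken
LOAD R4, [R5] → R4=M[208]=-4
ADD R3, R4 → R3=27+(-4)=23
LOAD R3, [R5] → R3=M[208]=-4
ADD R4, R3 → R4=(-4)+(-4)=-8
ADD R5, 4 → R5=208+4=212
ADD R7, 1 → R7=4+1=5
CMP R7, 6  (cmp 5,6)
JNZ again: taken
LOAD R4, [R5] → R4=M[212]=8
ADD R3, R4 → R3=(-4)+8=4
LOAD R3, [R5] → R3=M[212]=8
ADD R4, R3 → R4=8+8=16
ADD R5, 4 → R5=212+4=216
ADD R7, 1 → R7=5+1=6
CMP R7, 6  (cmp 6,6)
JNZ again: not taken
ADD R3, R4 → R3=8+16=24
halt.
Total executed instructions: 38.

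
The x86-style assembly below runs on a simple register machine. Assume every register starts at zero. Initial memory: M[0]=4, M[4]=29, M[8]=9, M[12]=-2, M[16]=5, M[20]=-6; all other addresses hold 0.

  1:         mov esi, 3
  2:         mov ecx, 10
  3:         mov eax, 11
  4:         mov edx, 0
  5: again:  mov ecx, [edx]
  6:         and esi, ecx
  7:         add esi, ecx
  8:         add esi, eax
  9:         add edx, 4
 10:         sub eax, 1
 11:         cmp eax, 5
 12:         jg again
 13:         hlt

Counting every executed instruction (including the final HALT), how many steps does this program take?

53

mov esi, 3 → esi=3
mov ecx, 10 → ecx=10
mov eax, 11 → eax=11
mov edx, 0 → edx=0
mov ecx, [edx] → ecx=M[0]=4
and esi, ecx → esi=3&4=0
add esi, ecx → esi=0+4=4
add esi, eax → esi=4+11=15
add edx, 4 → edx=0+4=4
sub eax, 1 → eax=11-1=10
cmp eax, 5  (cmp 10,5)
jg again: taken
mov ecx, [edx] → ecx=M[4]=29
and esi, ecx → esi=15&29=13
add esi, ecx → esi=13+29=42
add esi, eax → esi=42+10=52
add edx, 4 → edx=4+4=8
sub eax, 1 → eax=10-1=9
cmp eax, 5  (cmp 9,5)
jg again: taken
mov ecx, [edx] → ecx=M[8]=9
and esi, ecx → esi=52&9=0
add esi, ecx → esi=0+9=9
add esi, eax → esi=9+9=18
add edx, 4 → edx=8+4=12
sub eax, 1 → eax=9-1=8
cmp eax, 5  (cmp 8,5)
jg again: taken
mov ecx, [edx] → ecx=M[12]=-2
and esi, ecx → esi=18&(-2)=18
add esi, ecx → esi=18+(-2)=16
add esi, eax → esi=16+8=24
add edx, 4 → edx=12+4=16
sub eax, 1 → eax=8-1=7
cmp eax, 5  (cmp 7,5)
jg again: taken
mov ecx, [edx] → ecx=M[16]=5
and esi, ecx → esi=24&5=0
add esi, ecx → esi=0+5=5
add esi, eax → esi=5+7=12
add edx, 4 → edx=16+4=20
sub eax, 1 → eax=7-1=6
cmp eax, 5  (cmp 6,5)
jg again: taken
mov ecx, [edx] → ecx=M[20]=-6
and esi, ecx → esi=12&(-6)=8
add esi, ecx → esi=8+(-6)=2
add esi, eax → esi=2+6=8
add edx, 4 → edx=20+4=24
sub eax, 1 → eax=6-1=5
cmp eax, 5  (cmp 5,5)
jg again: not taken
halt.
Total executed instructions: 53.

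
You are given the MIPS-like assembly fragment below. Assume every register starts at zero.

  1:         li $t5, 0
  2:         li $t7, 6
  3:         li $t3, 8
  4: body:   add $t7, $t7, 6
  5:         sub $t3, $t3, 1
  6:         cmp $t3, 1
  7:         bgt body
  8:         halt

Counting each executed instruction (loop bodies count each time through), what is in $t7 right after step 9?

$t5=0
$t7=6
$t3=8
$t7=6+6=12
$t3=8-1=7
cmp $t3, 1  (cmp 7,1)
bgt body: taken
$t7=12+6=18
$t3=7-1=6
After step 9: $t7 = 18.

18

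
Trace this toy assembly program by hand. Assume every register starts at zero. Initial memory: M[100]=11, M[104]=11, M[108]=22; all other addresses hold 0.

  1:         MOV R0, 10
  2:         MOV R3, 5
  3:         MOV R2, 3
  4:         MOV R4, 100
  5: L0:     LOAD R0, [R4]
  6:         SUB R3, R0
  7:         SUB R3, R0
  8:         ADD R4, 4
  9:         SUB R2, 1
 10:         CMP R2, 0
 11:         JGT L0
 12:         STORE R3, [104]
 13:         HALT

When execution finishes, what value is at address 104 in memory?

-83

R0=10
R3=5
R2=3
R4=100
R0=M[100]=11
R3=5-11=-6
R3=(-6)-11=-17
R4=100+4=104
R2=3-1=2
CMP R2, 0  (cmp 2,0)
JGT L0: taken
R0=M[104]=11
R3=(-17)-11=-28
R3=(-28)-11=-39
R4=104+4=108
R2=2-1=1
CMP R2, 0  (cmp 1,0)
JGT L0: taken
R0=M[108]=22
R3=(-39)-22=-61
R3=(-61)-22=-83
R4=108+4=112
R2=1-1=0
CMP R2, 0  (cmp 0,0)
JGT L0: not taken
STORE R3, [104] → M[104]=-83
halt.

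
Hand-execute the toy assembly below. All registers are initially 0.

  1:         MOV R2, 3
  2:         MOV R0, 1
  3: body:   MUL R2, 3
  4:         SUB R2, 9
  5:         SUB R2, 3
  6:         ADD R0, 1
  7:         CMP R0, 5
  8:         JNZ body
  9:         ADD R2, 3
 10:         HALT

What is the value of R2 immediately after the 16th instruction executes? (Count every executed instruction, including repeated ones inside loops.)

-72

R2=3
R0=1
R2=3*3=9
R2=9-9=0
R2=0-3=-3
R0=1+1=2
CMP R0, 5  (cmp 2,5)
JNZ body: taken
R2=(-3)*3=-9
R2=(-9)-9=-18
R2=(-18)-3=-21
R0=2+1=3
CMP R0, 5  (cmp 3,5)
JNZ body: taken
R2=(-21)*3=-63
R2=(-63)-9=-72
After step 16: R2 = -72.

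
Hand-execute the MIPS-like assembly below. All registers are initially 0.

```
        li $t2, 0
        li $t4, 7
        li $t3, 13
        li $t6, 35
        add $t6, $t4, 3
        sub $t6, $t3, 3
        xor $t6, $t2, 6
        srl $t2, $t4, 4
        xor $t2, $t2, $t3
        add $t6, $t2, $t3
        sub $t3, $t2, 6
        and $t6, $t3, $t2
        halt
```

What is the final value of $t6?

$t2=0
$t4=7
$t3=13
$t6=35
$t6=7+3=10
$t6=13-3=10
$t6=0^6=6
$t2=7>>4=0
$t2=0^13=13
$t6=13+13=26
$t3=13-6=7
$t6=7&13=5
halt.

5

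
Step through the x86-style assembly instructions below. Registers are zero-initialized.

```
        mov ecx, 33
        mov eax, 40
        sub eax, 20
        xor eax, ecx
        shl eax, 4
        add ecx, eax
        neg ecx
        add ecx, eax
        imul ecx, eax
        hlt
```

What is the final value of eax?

mov ecx, 33 → ecx=33
mov eax, 40 → eax=40
sub eax, 20 → eax=40-20=20
xor eax, ecx → eax=20^33=53
shl eax, 4 → eax=53<<4=848
add ecx, eax → ecx=33+848=881
neg ecx → ecx=-(881)=-881
add ecx, eax → ecx=(-881)+848=-33
imul ecx, eax → ecx=(-33)*848=-27984
halt.

848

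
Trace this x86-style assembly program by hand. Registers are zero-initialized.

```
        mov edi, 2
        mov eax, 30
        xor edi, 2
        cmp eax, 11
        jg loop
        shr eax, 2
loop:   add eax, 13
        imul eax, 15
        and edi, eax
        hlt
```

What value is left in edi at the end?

0

edi=2
eax=30
edi=2^2=0
cmp eax, 11  (cmp 30,11)
jg loop: taken
eax=30+13=43
eax=43*15=645
edi=0&645=0
halt.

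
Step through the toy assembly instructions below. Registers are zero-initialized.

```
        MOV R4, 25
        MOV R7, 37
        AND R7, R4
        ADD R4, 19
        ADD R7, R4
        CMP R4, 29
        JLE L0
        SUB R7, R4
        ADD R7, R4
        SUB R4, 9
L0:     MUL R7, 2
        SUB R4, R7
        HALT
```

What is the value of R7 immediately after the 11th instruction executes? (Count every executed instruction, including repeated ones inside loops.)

90

after MOV R4, 25: R4=25
after MOV R7, 37: R7=37
after AND R7, R4: R7=37&25=1
after ADD R4, 19: R4=25+19=44
after ADD R7, R4: R7=1+44=45
CMP R4, 29  (cmp 44,29)
JLE L0: not taken
after SUB R7, R4: R7=45-44=1
after ADD R7, R4: R7=1+44=45
after SUB R4, 9: R4=44-9=35
after MUL R7, 2: R7=45*2=90
After step 11: R7 = 90.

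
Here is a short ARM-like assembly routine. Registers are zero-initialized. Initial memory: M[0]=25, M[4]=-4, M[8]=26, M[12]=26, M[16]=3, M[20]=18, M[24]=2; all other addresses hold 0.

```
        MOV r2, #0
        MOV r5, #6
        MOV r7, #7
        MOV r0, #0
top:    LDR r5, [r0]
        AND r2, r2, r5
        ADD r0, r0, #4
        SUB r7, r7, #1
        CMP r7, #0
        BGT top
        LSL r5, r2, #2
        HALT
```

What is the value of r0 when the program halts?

28

after MOV r2, #0: r2=0
after MOV r5, #6: r5=6
after MOV r7, #7: r7=7
after MOV r0, #0: r0=0
after LDR r5, [r0]: r5=M[0]=25
after AND r2, r2, r5: r2=0&25=0
after ADD r0, r0, #4: r0=0+4=4
after SUB r7, r7, #1: r7=7-1=6
CMP r7, #0  (cmp 6,0)
BGT top: taken
after LDR r5, [r0]: r5=M[4]=-4
after AND r2, r2, r5: r2=0&(-4)=0
after ADD r0, r0, #4: r0=4+4=8
after SUB r7, r7, #1: r7=6-1=5
CMP r7, #0  (cmp 5,0)
BGT top: taken
after LDR r5, [r0]: r5=M[8]=26
after AND r2, r2, r5: r2=0&26=0
after ADD r0, r0, #4: r0=8+4=12
after SUB r7, r7, #1: r7=5-1=4
CMP r7, #0  (cmp 4,0)
BGT top: taken
after LDR r5, [r0]: r5=M[12]=26
after AND r2, r2, r5: r2=0&26=0
after ADD r0, r0, #4: r0=12+4=16
after SUB r7, r7, #1: r7=4-1=3
CMP r7, #0  (cmp 3,0)
BGT top: taken
after LDR r5, [r0]: r5=M[16]=3
after AND r2, r2, r5: r2=0&3=0
after ADD r0, r0, #4: r0=16+4=20
after SUB r7, r7, #1: r7=3-1=2
CMP r7, #0  (cmp 2,0)
BGT top: taken
after LDR r5, [r0]: r5=M[20]=18
after AND r2, r2, r5: r2=0&18=0
after ADD r0, r0, #4: r0=20+4=24
after SUB r7, r7, #1: r7=2-1=1
CMP r7, #0  (cmp 1,0)
BGT top: taken
after LDR r5, [r0]: r5=M[24]=2
after AND r2, r2, r5: r2=0&2=0
after ADD r0, r0, #4: r0=24+4=28
after SUB r7, r7, #1: r7=1-1=0
CMP r7, #0  (cmp 0,0)
BGT top: not taken
after LSL r5, r2, #2: r5=0<<2=0
halt.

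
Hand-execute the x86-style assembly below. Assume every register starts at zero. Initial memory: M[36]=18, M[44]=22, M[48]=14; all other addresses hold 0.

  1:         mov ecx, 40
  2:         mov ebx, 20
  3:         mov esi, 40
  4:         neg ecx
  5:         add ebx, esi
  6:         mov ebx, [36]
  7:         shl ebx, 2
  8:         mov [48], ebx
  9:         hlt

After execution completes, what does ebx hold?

72

mov ecx, 40 → ecx=40
mov ebx, 20 → ebx=20
mov esi, 40 → esi=40
neg ecx → ecx=-(40)=-40
add ebx, esi → ebx=20+40=60
mov ebx, [36] → ebx=M[36]=18
shl ebx, 2 → ebx=18<<2=72
mov [48], ebx → M[48]=72
halt.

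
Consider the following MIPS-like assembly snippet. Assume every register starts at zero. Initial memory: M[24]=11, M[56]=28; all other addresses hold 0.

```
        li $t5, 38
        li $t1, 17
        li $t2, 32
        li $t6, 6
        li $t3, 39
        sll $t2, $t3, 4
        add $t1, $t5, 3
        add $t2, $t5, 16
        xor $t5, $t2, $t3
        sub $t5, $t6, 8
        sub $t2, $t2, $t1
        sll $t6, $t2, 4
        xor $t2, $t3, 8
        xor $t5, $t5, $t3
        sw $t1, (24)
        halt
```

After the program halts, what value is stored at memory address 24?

41

li $t5, 38 → $t5=38
li $t1, 17 → $t1=17
li $t2, 32 → $t2=32
li $t6, 6 → $t6=6
li $t3, 39 → $t3=39
sll $t2, $t3, 4 → $t2=39<<4=624
add $t1, $t5, 3 → $t1=38+3=41
add $t2, $t5, 16 → $t2=38+16=54
xor $t5, $t2, $t3 → $t5=54^39=17
sub $t5, $t6, 8 → $t5=6-8=-2
sub $t2, $t2, $t1 → $t2=54-41=13
sll $t6, $t2, 4 → $t6=13<<4=208
xor $t2, $t3, 8 → $t2=39^8=47
xor $t5, $t5, $t3 → $t5=(-2)^39=-39
sw $t1, (24) → M[24]=41
halt.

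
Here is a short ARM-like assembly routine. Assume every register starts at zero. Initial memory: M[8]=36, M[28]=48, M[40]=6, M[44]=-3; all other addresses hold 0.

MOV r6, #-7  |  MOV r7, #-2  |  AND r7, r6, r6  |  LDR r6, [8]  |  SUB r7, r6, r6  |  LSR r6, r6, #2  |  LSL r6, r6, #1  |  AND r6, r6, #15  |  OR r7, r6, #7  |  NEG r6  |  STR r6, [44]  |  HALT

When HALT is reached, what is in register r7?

7

MOV r6, #-7 → r6=-7
MOV r7, #-2 → r7=-2
AND r7, r6, r6 → r7=(-7)&(-7)=-7
LDR r6, [8] → r6=M[8]=36
SUB r7, r6, r6 → r7=36-36=0
LSR r6, r6, #2 → r6=36>>2=9
LSL r6, r6, #1 → r6=9<<1=18
AND r6, r6, #15 → r6=18&15=2
OR r7, r6, #7 → r7=2|7=7
NEG r6 → r6=-(2)=-2
STR r6, [44] → M[44]=-2
halt.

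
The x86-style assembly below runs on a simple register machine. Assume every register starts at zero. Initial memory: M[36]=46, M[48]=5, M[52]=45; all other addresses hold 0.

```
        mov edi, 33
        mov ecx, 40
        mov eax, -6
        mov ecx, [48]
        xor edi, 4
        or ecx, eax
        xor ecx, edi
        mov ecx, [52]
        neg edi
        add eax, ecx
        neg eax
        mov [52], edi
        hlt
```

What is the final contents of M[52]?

-37

mov edi, 33 → edi=33
mov ecx, 40 → ecx=40
mov eax, -6 → eax=-6
mov ecx, [48] → ecx=M[48]=5
xor edi, 4 → edi=33^4=37
or ecx, eax → ecx=5|(-6)=-1
xor ecx, edi → ecx=(-1)^37=-38
mov ecx, [52] → ecx=M[52]=45
neg edi → edi=-(37)=-37
add eax, ecx → eax=(-6)+45=39
neg eax → eax=-(39)=-39
mov [52], edi → M[52]=-37
halt.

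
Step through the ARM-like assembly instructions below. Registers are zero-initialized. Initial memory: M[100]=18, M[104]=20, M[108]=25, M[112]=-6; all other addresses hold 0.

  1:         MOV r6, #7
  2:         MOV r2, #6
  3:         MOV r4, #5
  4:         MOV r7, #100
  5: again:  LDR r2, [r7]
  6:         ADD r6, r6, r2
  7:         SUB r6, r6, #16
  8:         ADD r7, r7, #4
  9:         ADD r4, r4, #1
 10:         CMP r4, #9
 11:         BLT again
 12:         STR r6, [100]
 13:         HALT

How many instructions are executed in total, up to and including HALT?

after MOV r6, #7: r6=7
after MOV r2, #6: r2=6
after MOV r4, #5: r4=5
after MOV r7, #100: r7=100
after LDR r2, [r7]: r2=M[100]=18
after ADD r6, r6, r2: r6=7+18=25
after SUB r6, r6, #16: r6=25-16=9
after ADD r7, r7, #4: r7=100+4=104
after ADD r4, r4, #1: r4=5+1=6
CMP r4, #9  (cmp 6,9)
BLT again: taken
after LDR r2, [r7]: r2=M[104]=20
after ADD r6, r6, r2: r6=9+20=29
after SUB r6, r6, #16: r6=29-16=13
after ADD r7, r7, #4: r7=104+4=108
after ADD r4, r4, #1: r4=6+1=7
CMP r4, #9  (cmp 7,9)
BLT again: taken
after LDR r2, [r7]: r2=M[108]=25
after ADD r6, r6, r2: r6=13+25=38
after SUB r6, r6, #16: r6=38-16=22
after ADD r7, r7, #4: r7=108+4=112
after ADD r4, r4, #1: r4=7+1=8
CMP r4, #9  (cmp 8,9)
BLT again: taken
after LDR r2, [r7]: r2=M[112]=-6
after ADD r6, r6, r2: r6=22+(-6)=16
after SUB r6, r6, #16: r6=16-16=0
after ADD r7, r7, #4: r7=112+4=116
after ADD r4, r4, #1: r4=8+1=9
CMP r4, #9  (cmp 9,9)
BLT again: not taken
STR r6, [100] → M[100]=0
halt.
Total executed instructions: 34.

34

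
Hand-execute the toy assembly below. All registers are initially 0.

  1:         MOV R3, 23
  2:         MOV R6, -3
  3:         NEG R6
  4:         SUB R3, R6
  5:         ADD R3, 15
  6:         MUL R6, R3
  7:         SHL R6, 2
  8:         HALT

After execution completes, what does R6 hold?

after MOV R3, 23: R3=23
after MOV R6, -3: R6=-3
after NEG R6: R6=-(-3)=3
after SUB R3, R6: R3=23-3=20
after ADD R3, 15: R3=20+15=35
after MUL R6, R3: R6=3*35=105
after SHL R6, 2: R6=105<<2=420
halt.

420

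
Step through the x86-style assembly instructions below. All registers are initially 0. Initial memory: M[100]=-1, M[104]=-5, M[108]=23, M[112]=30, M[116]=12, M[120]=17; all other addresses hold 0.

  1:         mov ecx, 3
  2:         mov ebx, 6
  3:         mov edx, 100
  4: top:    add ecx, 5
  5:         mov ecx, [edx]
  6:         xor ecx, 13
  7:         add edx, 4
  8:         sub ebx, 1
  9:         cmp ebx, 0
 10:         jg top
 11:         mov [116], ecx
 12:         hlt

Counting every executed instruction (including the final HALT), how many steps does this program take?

47

after mov ecx, 3: ecx=3
after mov ebx, 6: ebx=6
after mov edx, 100: edx=100
after add ecx, 5: ecx=3+5=8
after mov ecx, [edx]: ecx=M[100]=-1
after xor ecx, 13: ecx=(-1)^13=-14
after add edx, 4: edx=100+4=104
after sub ebx, 1: ebx=6-1=5
cmp ebx, 0  (cmp 5,0)
jg top: taken
after add ecx, 5: ecx=(-14)+5=-9
after mov ecx, [edx]: ecx=M[104]=-5
after xor ecx, 13: ecx=(-5)^13=-10
after add edx, 4: edx=104+4=108
after sub ebx, 1: ebx=5-1=4
cmp ebx, 0  (cmp 4,0)
jg top: taken
after add ecx, 5: ecx=(-10)+5=-5
after mov ecx, [edx]: ecx=M[108]=23
after xor ecx, 13: ecx=23^13=26
after add edx, 4: edx=108+4=112
after sub ebx, 1: ebx=4-1=3
cmp ebx, 0  (cmp 3,0)
jg top: taken
after add ecx, 5: ecx=26+5=31
after mov ecx, [edx]: ecx=M[112]=30
after xor ecx, 13: ecx=30^13=19
after add edx, 4: edx=112+4=116
after sub ebx, 1: ebx=3-1=2
cmp ebx, 0  (cmp 2,0)
jg top: taken
after add ecx, 5: ecx=19+5=24
after mov ecx, [edx]: ecx=M[116]=12
after xor ecx, 13: ecx=12^13=1
after add edx, 4: edx=116+4=120
after sub ebx, 1: ebx=2-1=1
cmp ebx, 0  (cmp 1,0)
jg top: taken
after add ecx, 5: ecx=1+5=6
after mov ecx, [edx]: ecx=M[120]=17
after xor ecx, 13: ecx=17^13=28
after add edx, 4: edx=120+4=124
after sub ebx, 1: ebx=1-1=0
cmp ebx, 0  (cmp 0,0)
jg top: not taken
mov [116], ecx → M[116]=28
halt.
Total executed instructions: 47.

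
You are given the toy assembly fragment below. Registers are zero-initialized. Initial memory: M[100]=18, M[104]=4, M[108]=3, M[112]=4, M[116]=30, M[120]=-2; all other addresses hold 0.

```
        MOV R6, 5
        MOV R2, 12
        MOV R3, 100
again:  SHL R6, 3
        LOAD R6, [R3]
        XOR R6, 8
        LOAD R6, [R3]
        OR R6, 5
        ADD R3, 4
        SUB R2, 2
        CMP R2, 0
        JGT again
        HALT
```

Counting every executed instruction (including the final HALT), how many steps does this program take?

after MOV R6, 5: R6=5
after MOV R2, 12: R2=12
after MOV R3, 100: R3=100
after SHL R6, 3: R6=5<<3=40
after LOAD R6, [R3]: R6=M[100]=18
after XOR R6, 8: R6=18^8=26
after LOAD R6, [R3]: R6=M[100]=18
after OR R6, 5: R6=18|5=23
after ADD R3, 4: R3=100+4=104
after SUB R2, 2: R2=12-2=10
CMP R2, 0  (cmp 10,0)
JGT again: taken
after SHL R6, 3: R6=23<<3=184
after LOAD R6, [R3]: R6=M[104]=4
after XOR R6, 8: R6=4^8=12
after LOAD R6, [R3]: R6=M[104]=4
after OR R6, 5: R6=4|5=5
after ADD R3, 4: R3=104+4=108
after SUB R2, 2: R2=10-2=8
CMP R2, 0  (cmp 8,0)
JGT again: taken
after SHL R6, 3: R6=5<<3=40
after LOAD R6, [R3]: R6=M[108]=3
after XOR R6, 8: R6=3^8=11
after LOAD R6, [R3]: R6=M[108]=3
after OR R6, 5: R6=3|5=7
after ADD R3, 4: R3=108+4=112
after SUB R2, 2: R2=8-2=6
CMP R2, 0  (cmp 6,0)
JGT again: taken
after SHL R6, 3: R6=7<<3=56
after LOAD R6, [R3]: R6=M[112]=4
after XOR R6, 8: R6=4^8=12
after LOAD R6, [R3]: R6=M[112]=4
after OR R6, 5: R6=4|5=5
after ADD R3, 4: R3=112+4=116
after SUB R2, 2: R2=6-2=4
CMP R2, 0  (cmp 4,0)
JGT again: taken
after SHL R6, 3: R6=5<<3=40
after LOAD R6, [R3]: R6=M[116]=30
after XOR R6, 8: R6=30^8=22
after LOAD R6, [R3]: R6=M[116]=30
after OR R6, 5: R6=30|5=31
after ADD R3, 4: R3=116+4=120
after SUB R2, 2: R2=4-2=2
CMP R2, 0  (cmp 2,0)
JGT again: taken
after SHL R6, 3: R6=31<<3=248
after LOAD R6, [R3]: R6=M[120]=-2
after XOR R6, 8: R6=(-2)^8=-10
after LOAD R6, [R3]: R6=M[120]=-2
after OR R6, 5: R6=(-2)|5=-1
after ADD R3, 4: R3=120+4=124
after SUB R2, 2: R2=2-2=0
CMP R2, 0  (cmp 0,0)
JGT again: not taken
halt.
Total executed instructions: 58.

58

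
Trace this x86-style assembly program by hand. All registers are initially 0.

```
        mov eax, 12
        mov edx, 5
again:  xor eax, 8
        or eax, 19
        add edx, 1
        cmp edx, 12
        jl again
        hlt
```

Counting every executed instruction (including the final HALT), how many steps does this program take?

eax=12
edx=5
eax=12^8=4
eax=4|19=23
edx=5+1=6
cmp edx, 12  (cmp 6,12)
jl again: taken
eax=23^8=31
eax=31|19=31
edx=6+1=7
cmp edx, 12  (cmp 7,12)
jl again: taken
eax=31^8=23
eax=23|19=23
edx=7+1=8
cmp edx, 12  (cmp 8,12)
jl again: taken
eax=23^8=31
eax=31|19=31
edx=8+1=9
cmp edx, 12  (cmp 9,12)
jl again: taken
eax=31^8=23
eax=23|19=23
edx=9+1=10
cmp edx, 12  (cmp 10,12)
jl again: taken
eax=23^8=31
eax=31|19=31
edx=10+1=11
cmp edx, 12  (cmp 11,12)
jl again: taken
eax=31^8=23
eax=23|19=23
edx=11+1=12
cmp edx, 12  (cmp 12,12)
jl again: not taken
halt.
Total executed instructions: 38.

38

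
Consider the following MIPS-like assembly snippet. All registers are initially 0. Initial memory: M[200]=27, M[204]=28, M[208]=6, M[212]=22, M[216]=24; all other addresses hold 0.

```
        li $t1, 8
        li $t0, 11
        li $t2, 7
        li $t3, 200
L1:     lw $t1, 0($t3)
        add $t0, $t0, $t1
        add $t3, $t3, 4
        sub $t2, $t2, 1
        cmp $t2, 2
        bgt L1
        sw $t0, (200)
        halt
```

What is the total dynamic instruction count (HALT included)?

li $t1, 8 → $t1=8
li $t0, 11 → $t0=11
li $t2, 7 → $t2=7
li $t3, 200 → $t3=200
lw $t1, 0($t3) → $t1=M[200]=27
add $t0, $t0, $t1 → $t0=11+27=38
add $t3, $t3, 4 → $t3=200+4=204
sub $t2, $t2, 1 → $t2=7-1=6
cmp $t2, 2  (cmp 6,2)
bgt L1: taken
lw $t1, 0($t3) → $t1=M[204]=28
add $t0, $t0, $t1 → $t0=38+28=66
add $t3, $t3, 4 → $t3=204+4=208
sub $t2, $t2, 1 → $t2=6-1=5
cmp $t2, 2  (cmp 5,2)
bgt L1: taken
lw $t1, 0($t3) → $t1=M[208]=6
add $t0, $t0, $t1 → $t0=66+6=72
add $t3, $t3, 4 → $t3=208+4=212
sub $t2, $t2, 1 → $t2=5-1=4
cmp $t2, 2  (cmp 4,2)
bgt L1: taken
lw $t1, 0($t3) → $t1=M[212]=22
add $t0, $t0, $t1 → $t0=72+22=94
add $t3, $t3, 4 → $t3=212+4=216
sub $t2, $t2, 1 → $t2=4-1=3
cmp $t2, 2  (cmp 3,2)
bgt L1: taken
lw $t1, 0($t3) → $t1=M[216]=24
add $t0, $t0, $t1 → $t0=94+24=118
add $t3, $t3, 4 → $t3=216+4=220
sub $t2, $t2, 1 → $t2=3-1=2
cmp $t2, 2  (cmp 2,2)
bgt L1: not taken
sw $t0, (200) → M[200]=118
halt.
Total executed instructions: 36.

36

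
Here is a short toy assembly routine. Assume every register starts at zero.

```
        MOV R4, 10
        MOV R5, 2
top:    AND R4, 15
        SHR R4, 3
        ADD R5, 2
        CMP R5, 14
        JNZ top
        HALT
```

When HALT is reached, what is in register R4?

MOV R4, 10 → R4=10
MOV R5, 2 → R5=2
AND R4, 15 → R4=10&15=10
SHR R4, 3 → R4=10>>3=1
ADD R5, 2 → R5=2+2=4
CMP R5, 14  (cmp 4,14)
JNZ top: taken
AND R4, 15 → R4=1&15=1
SHR R4, 3 → R4=1>>3=0
ADD R5, 2 → R5=4+2=6
CMP R5, 14  (cmp 6,14)
JNZ top: taken
AND R4, 15 → R4=0&15=0
SHR R4, 3 → R4=0>>3=0
ADD R5, 2 → R5=6+2=8
CMP R5, 14  (cmp 8,14)
JNZ top: taken
AND R4, 15 → R4=0&15=0
SHR R4, 3 → R4=0>>3=0
ADD R5, 2 → R5=8+2=10
CMP R5, 14  (cmp 10,14)
JNZ top: taken
AND R4, 15 → R4=0&15=0
SHR R4, 3 → R4=0>>3=0
ADD R5, 2 → R5=10+2=12
CMP R5, 14  (cmp 12,14)
JNZ top: taken
AND R4, 15 → R4=0&15=0
SHR R4, 3 → R4=0>>3=0
ADD R5, 2 → R5=12+2=14
CMP R5, 14  (cmp 14,14)
JNZ top: not taken
halt.

0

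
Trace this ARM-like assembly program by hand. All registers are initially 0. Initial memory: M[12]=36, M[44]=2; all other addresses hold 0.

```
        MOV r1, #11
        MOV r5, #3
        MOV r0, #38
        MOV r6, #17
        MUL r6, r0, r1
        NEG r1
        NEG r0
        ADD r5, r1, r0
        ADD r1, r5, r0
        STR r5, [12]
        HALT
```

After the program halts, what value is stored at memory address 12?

-49

after MOV r1, #11: r1=11
after MOV r5, #3: r5=3
after MOV r0, #38: r0=38
after MOV r6, #17: r6=17
after MUL r6, r0, r1: r6=38*11=418
after NEG r1: r1=-(11)=-11
after NEG r0: r0=-(38)=-38
after ADD r5, r1, r0: r5=(-11)+(-38)=-49
after ADD r1, r5, r0: r1=(-49)+(-38)=-87
STR r5, [12] → M[12]=-49
halt.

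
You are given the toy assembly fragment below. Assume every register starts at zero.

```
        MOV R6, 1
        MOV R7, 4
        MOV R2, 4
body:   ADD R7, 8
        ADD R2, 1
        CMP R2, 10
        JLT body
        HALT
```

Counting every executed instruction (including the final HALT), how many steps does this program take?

MOV R6, 1 → R6=1
MOV R7, 4 → R7=4
MOV R2, 4 → R2=4
ADD R7, 8 → R7=4+8=12
ADD R2, 1 → R2=4+1=5
CMP R2, 10  (cmp 5,10)
JLT body: taken
ADD R7, 8 → R7=12+8=20
ADD R2, 1 → R2=5+1=6
CMP R2, 10  (cmp 6,10)
JLT body: taken
ADD R7, 8 → R7=20+8=28
ADD R2, 1 → R2=6+1=7
CMP R2, 10  (cmp 7,10)
JLT body: taken
ADD R7, 8 → R7=28+8=36
ADD R2, 1 → R2=7+1=8
CMP R2, 10  (cmp 8,10)
JLT body: taken
ADD R7, 8 → R7=36+8=44
ADD R2, 1 → R2=8+1=9
CMP R2, 10  (cmp 9,10)
JLT body: taken
ADD R7, 8 → R7=44+8=52
ADD R2, 1 → R2=9+1=10
CMP R2, 10  (cmp 10,10)
JLT body: not taken
halt.
Total executed instructions: 28.

28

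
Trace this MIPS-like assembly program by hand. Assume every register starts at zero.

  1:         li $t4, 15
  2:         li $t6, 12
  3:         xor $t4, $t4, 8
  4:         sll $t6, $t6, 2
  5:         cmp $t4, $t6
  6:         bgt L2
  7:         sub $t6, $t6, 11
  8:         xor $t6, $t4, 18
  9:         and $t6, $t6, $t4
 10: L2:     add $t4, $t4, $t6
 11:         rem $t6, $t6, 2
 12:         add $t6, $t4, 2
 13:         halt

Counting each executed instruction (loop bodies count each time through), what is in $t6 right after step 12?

$t4=15
$t6=12
$t4=15^8=7
$t6=12<<2=48
cmp $t4, $t6  (cmp 7,48)
bgt L2: not taken
$t6=48-11=37
$t6=7^18=21
$t6=21&7=5
$t4=7+5=12
$t6=5%2=1
$t6=12+2=14
After step 12: $t6 = 14.

14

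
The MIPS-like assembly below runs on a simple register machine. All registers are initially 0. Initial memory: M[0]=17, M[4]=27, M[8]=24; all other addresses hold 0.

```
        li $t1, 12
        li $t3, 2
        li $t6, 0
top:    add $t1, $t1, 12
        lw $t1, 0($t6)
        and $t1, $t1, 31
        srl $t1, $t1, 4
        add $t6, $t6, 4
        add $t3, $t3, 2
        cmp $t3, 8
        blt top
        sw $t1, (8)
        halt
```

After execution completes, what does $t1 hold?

li $t1, 12 → $t1=12
li $t3, 2 → $t3=2
li $t6, 0 → $t6=0
add $t1, $t1, 12 → $t1=12+12=24
lw $t1, 0($t6) → $t1=M[0]=17
and $t1, $t1, 31 → $t1=17&31=17
srl $t1, $t1, 4 → $t1=17>>4=1
add $t6, $t6, 4 → $t6=0+4=4
add $t3, $t3, 2 → $t3=2+2=4
cmp $t3, 8  (cmp 4,8)
blt top: taken
add $t1, $t1, 12 → $t1=1+12=13
lw $t1, 0($t6) → $t1=M[4]=27
and $t1, $t1, 31 → $t1=27&31=27
srl $t1, $t1, 4 → $t1=27>>4=1
add $t6, $t6, 4 → $t6=4+4=8
add $t3, $t3, 2 → $t3=4+2=6
cmp $t3, 8  (cmp 6,8)
blt top: taken
add $t1, $t1, 12 → $t1=1+12=13
lw $t1, 0($t6) → $t1=M[8]=24
and $t1, $t1, 31 → $t1=24&31=24
srl $t1, $t1, 4 → $t1=24>>4=1
add $t6, $t6, 4 → $t6=8+4=12
add $t3, $t3, 2 → $t3=6+2=8
cmp $t3, 8  (cmp 8,8)
blt top: not taken
sw $t1, (8) → M[8]=1
halt.

1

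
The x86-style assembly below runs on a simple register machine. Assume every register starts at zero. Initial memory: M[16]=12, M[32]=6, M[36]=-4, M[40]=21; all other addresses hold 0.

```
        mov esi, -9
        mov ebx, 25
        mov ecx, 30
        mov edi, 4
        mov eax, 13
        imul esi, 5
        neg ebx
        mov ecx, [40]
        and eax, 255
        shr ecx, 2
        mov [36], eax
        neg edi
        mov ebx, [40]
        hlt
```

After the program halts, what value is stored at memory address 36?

after mov esi, -9: esi=-9
after mov ebx, 25: ebx=25
after mov ecx, 30: ecx=30
after mov edi, 4: edi=4
after mov eax, 13: eax=13
after imul esi, 5: esi=(-9)*5=-45
after neg ebx: ebx=-(25)=-25
after mov ecx, [40]: ecx=M[40]=21
after and eax, 255: eax=13&255=13
after shr ecx, 2: ecx=21>>2=5
mov [36], eax → M[36]=13
after neg edi: edi=-(4)=-4
after mov ebx, [40]: ebx=M[40]=21
halt.

13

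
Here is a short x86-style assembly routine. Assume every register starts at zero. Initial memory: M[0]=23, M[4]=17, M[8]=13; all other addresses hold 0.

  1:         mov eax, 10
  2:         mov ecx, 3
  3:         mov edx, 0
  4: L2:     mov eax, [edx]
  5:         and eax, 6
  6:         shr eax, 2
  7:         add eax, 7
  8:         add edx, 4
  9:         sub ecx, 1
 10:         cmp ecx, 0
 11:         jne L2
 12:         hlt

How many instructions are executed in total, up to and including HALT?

28

mov eax, 10 → eax=10
mov ecx, 3 → ecx=3
mov edx, 0 → edx=0
mov eax, [edx] → eax=M[0]=23
and eax, 6 → eax=23&6=6
shr eax, 2 → eax=6>>2=1
add eax, 7 → eax=1+7=8
add edx, 4 → edx=0+4=4
sub ecx, 1 → ecx=3-1=2
cmp ecx, 0  (cmp 2,0)
jne L2: taken
mov eax, [edx] → eax=M[4]=17
and eax, 6 → eax=17&6=0
shr eax, 2 → eax=0>>2=0
add eax, 7 → eax=0+7=7
add edx, 4 → edx=4+4=8
sub ecx, 1 → ecx=2-1=1
cmp ecx, 0  (cmp 1,0)
jne L2: taken
mov eax, [edx] → eax=M[8]=13
and eax, 6 → eax=13&6=4
shr eax, 2 → eax=4>>2=1
add eax, 7 → eax=1+7=8
add edx, 4 → edx=8+4=12
sub ecx, 1 → ecx=1-1=0
cmp ecx, 0  (cmp 0,0)
jne L2: not taken
halt.
Total executed instructions: 28.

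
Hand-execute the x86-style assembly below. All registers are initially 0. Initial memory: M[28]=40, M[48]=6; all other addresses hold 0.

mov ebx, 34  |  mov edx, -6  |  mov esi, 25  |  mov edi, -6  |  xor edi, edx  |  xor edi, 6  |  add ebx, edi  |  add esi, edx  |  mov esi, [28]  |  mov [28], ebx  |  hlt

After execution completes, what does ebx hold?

after mov ebx, 34: ebx=34
after mov edx, -6: edx=-6
after mov esi, 25: esi=25
after mov edi, -6: edi=-6
after xor edi, edx: edi=(-6)^(-6)=0
after xor edi, 6: edi=0^6=6
after add ebx, edi: ebx=34+6=40
after add esi, edx: esi=25+(-6)=19
after mov esi, [28]: esi=M[28]=40
mov [28], ebx → M[28]=40
halt.

40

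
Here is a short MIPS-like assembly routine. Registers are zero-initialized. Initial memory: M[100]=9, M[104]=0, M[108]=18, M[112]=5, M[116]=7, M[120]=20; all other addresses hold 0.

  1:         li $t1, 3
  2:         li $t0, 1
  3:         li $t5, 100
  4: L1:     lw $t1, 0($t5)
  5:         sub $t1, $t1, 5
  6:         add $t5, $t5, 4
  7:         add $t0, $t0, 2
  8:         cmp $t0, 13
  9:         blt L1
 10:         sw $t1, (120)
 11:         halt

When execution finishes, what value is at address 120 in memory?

15

li $t1, 3 → $t1=3
li $t0, 1 → $t0=1
li $t5, 100 → $t5=100
lw $t1, 0($t5) → $t1=M[100]=9
sub $t1, $t1, 5 → $t1=9-5=4
add $t5, $t5, 4 → $t5=100+4=104
add $t0, $t0, 2 → $t0=1+2=3
cmp $t0, 13  (cmp 3,13)
blt L1: taken
lw $t1, 0($t5) → $t1=M[104]=0
sub $t1, $t1, 5 → $t1=0-5=-5
add $t5, $t5, 4 → $t5=104+4=108
add $t0, $t0, 2 → $t0=3+2=5
cmp $t0, 13  (cmp 5,13)
blt L1: taken
lw $t1, 0($t5) → $t1=M[108]=18
sub $t1, $t1, 5 → $t1=18-5=13
add $t5, $t5, 4 → $t5=108+4=112
add $t0, $t0, 2 → $t0=5+2=7
cmp $t0, 13  (cmp 7,13)
blt L1: taken
lw $t1, 0($t5) → $t1=M[112]=5
sub $t1, $t1, 5 → $t1=5-5=0
add $t5, $t5, 4 → $t5=112+4=116
add $t0, $t0, 2 → $t0=7+2=9
cmp $t0, 13  (cmp 9,13)
blt L1: taken
lw $t1, 0($t5) → $t1=M[116]=7
sub $t1, $t1, 5 → $t1=7-5=2
add $t5, $t5, 4 → $t5=116+4=120
add $t0, $t0, 2 → $t0=9+2=11
cmp $t0, 13  (cmp 11,13)
blt L1: taken
lw $t1, 0($t5) → $t1=M[120]=20
sub $t1, $t1, 5 → $t1=20-5=15
add $t5, $t5, 4 → $t5=120+4=124
add $t0, $t0, 2 → $t0=11+2=13
cmp $t0, 13  (cmp 13,13)
blt L1: not taken
sw $t1, (120) → M[120]=15
halt.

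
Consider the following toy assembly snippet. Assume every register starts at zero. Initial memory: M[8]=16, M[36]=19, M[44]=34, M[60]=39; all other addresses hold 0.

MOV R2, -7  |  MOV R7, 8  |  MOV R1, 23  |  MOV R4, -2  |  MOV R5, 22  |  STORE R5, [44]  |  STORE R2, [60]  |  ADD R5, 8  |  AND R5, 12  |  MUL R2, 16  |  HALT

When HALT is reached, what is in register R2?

-112

MOV R2, -7 → R2=-7
MOV R7, 8 → R7=8
MOV R1, 23 → R1=23
MOV R4, -2 → R4=-2
MOV R5, 22 → R5=22
STORE R5, [44] → M[44]=22
STORE R2, [60] → M[60]=-7
ADD R5, 8 → R5=22+8=30
AND R5, 12 → R5=30&12=12
MUL R2, 16 → R2=(-7)*16=-112
halt.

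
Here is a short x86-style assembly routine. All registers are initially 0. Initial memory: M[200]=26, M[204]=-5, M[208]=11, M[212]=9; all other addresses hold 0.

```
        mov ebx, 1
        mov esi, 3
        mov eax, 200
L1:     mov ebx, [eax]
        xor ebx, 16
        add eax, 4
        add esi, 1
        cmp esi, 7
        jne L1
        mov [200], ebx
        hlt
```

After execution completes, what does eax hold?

216

mov ebx, 1 → ebx=1
mov esi, 3 → esi=3
mov eax, 200 → eax=200
mov ebx, [eax] → ebx=M[200]=26
xor ebx, 16 → ebx=26^16=10
add eax, 4 → eax=200+4=204
add esi, 1 → esi=3+1=4
cmp esi, 7  (cmp 4,7)
jne L1: taken
mov ebx, [eax] → ebx=M[204]=-5
xor ebx, 16 → ebx=(-5)^16=-21
add eax, 4 → eax=204+4=208
add esi, 1 → esi=4+1=5
cmp esi, 7  (cmp 5,7)
jne L1: taken
mov ebx, [eax] → ebx=M[208]=11
xor ebx, 16 → ebx=11^16=27
add eax, 4 → eax=208+4=212
add esi, 1 → esi=5+1=6
cmp esi, 7  (cmp 6,7)
jne L1: taken
mov ebx, [eax] → ebx=M[212]=9
xor ebx, 16 → ebx=9^16=25
add eax, 4 → eax=212+4=216
add esi, 1 → esi=6+1=7
cmp esi, 7  (cmp 7,7)
jne L1: not taken
mov [200], ebx → M[200]=25
halt.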